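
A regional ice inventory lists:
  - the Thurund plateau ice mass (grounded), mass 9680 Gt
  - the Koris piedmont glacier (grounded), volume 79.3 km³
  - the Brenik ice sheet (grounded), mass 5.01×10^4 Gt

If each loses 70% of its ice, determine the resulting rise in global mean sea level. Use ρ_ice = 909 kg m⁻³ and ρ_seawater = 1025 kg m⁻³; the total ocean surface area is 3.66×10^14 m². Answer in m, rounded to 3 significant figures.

≈ 0.112 m

Thurund: 0.7 × 9680 Gt = 6.776×10^15 kg; dividing by ρ_w = 1025 kg m⁻³ gives 6.611×10^12 m³ of water.
Koris: 0.7 × 79.3 km³ × (909/1025) = 49.23 km³ of water.
Brenik: 0.7 × 5.01×10^4 Gt = 3.507×10^16 kg; dividing by ρ_w = 1025 kg m⁻³ gives 3.421×10^13 m³ of water.
Total added water ≈ 4.087×10^13 m³ over 3.66×10^14 m² → Δh = 0.112 m.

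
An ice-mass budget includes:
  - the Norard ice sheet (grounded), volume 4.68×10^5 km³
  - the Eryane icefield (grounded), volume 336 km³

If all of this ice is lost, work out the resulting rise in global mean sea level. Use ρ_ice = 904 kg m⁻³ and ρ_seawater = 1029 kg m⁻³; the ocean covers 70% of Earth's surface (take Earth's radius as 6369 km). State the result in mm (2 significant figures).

≈ 1200 mm

Norard: 4.68×10^5 km³ × (904/1029) = 4.111×10^5 km³ of water.
Eryane: 336 km³ × (904/1029) = 295.2 km³ of water.
Total added water ≈ 4.114×10^14 m³ over 3.57×10^14 m² → Δh = 1.15 m = 1200 mm.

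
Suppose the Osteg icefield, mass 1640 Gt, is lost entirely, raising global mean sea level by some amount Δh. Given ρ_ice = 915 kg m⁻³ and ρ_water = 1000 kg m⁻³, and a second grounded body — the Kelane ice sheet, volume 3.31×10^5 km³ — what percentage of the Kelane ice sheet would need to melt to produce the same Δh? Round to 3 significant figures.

≈ 0.541 %

Equal sea-level rise means equal mass of meltwater, i.e. equal mass of ice lost.
Ice mass of Osteg: 1.640×10^15 kg; ice mass of Kelane: 3.029×10^17 kg.
Fraction required = 1.640×10^15 / 3.029×10^17 = 5.41×10^-3 → 0.541 %.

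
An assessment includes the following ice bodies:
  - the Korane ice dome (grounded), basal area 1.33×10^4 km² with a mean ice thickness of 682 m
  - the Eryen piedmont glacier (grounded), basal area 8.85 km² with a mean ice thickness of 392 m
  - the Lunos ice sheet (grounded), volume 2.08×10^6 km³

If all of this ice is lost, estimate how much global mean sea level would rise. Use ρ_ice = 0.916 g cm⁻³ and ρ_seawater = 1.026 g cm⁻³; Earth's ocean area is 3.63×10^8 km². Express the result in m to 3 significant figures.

≈ 5.14 m

Korane: ice volume = 1.33×10^4 km² × 682 m = 9071 km³; 9071 × (916/1026) = 8098 km³ of water.
Eryen: ice volume = 8.85 km² × 392 m = 3.469 km³; 3.469 × (916/1026) = 3.097 km³ of water.
Lunos: 2.08×10^6 km³ × (916/1026) = 1.857×10^6 km³ of water.
Total added water ≈ 1.865×10^15 m³ over 3.63×10^14 m² → Δh = 5.14 m.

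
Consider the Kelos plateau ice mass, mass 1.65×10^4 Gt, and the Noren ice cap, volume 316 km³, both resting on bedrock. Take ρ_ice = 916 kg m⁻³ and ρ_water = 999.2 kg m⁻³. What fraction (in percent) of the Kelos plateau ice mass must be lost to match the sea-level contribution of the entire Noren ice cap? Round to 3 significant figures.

Equal sea-level rise means equal mass of meltwater, i.e. equal mass of ice lost.
Ice mass of Noren: 2.895×10^14 kg; ice mass of Kelos: 1.650×10^16 kg.
Fraction required = 2.895×10^14 / 1.650×10^16 = 0.0175 → 1.75 %.

≈ 1.75 %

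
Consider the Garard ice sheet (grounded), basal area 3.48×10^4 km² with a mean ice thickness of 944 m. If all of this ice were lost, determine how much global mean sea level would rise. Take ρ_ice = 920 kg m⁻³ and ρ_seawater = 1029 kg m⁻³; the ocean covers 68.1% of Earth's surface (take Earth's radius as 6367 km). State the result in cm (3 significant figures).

≈ 8.47 cm

Garard: ice volume = 3.48×10^4 km² × 944 m = 3.285×10^4 km³; 3.285×10^4 × (920/1029) = 2.937×10^4 km³ of water.
Spread over 3.47×10^14 m² of ocean, Δh = 2.937×10^13 / 3.47×10^14 = 0.0847 m = 8.47 cm.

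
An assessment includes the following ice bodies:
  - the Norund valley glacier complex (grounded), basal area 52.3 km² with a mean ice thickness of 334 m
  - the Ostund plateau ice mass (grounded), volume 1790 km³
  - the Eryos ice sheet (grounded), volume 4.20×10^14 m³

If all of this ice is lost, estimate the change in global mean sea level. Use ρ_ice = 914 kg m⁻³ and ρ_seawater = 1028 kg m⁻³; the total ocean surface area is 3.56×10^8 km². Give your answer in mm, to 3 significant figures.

≈ 1050 mm

Norund: ice volume = 52.3 km² × 334 m = 17.47 km³; 17.47 × (914/1028) = 15.53 km³ of water.
Ostund: 1790 km³ × (914/1028) = 1591 km³ of water.
Eryos: 4.20×10^14 m³ × (914/1028) = 3.734×10^14 m³ of water.
Total added water ≈ 3.750×10^14 m³ over 3.56×10^14 m² → Δh = 1.05 m = 1050 mm.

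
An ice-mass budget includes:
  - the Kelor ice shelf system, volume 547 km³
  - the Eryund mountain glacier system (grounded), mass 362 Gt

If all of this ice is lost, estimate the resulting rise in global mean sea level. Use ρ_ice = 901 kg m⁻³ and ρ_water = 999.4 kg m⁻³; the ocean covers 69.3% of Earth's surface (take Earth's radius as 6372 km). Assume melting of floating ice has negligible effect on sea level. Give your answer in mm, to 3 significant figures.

The Kelor ice shelf system is floating and already displaces its own weight of water, so its melt adds essentially nothing to sea level.
Eryund: 362 Gt = 3.620×10^14 kg; dividing by ρ_w = 999.4 kg m⁻³ gives 3.622×10^11 m³ of water.
Total added water ≈ 3.622×10^11 m³ over 3.54×10^14 m² → Δh = 1.02×10^-3 m = 1.02 mm.

≈ 1.02 mm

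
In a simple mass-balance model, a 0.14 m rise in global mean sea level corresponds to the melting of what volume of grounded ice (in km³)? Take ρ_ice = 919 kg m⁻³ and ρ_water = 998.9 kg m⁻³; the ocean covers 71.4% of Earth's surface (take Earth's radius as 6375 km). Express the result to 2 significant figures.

Required water volume = Δh × A = 0.14 m × 3.65×10^14 m² = 5.105×10^13 m³ = 5.105×10^4 km³.
Ice volume = water volume × ρ_w/ρ_ice = 5.105×10^4 × 998.9/919 = 5.5×10^4 km³.

≈ 5.5×10^4 km³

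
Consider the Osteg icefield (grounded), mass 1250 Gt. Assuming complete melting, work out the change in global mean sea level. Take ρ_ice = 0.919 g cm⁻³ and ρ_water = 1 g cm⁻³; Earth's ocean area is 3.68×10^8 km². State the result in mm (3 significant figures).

≈ 3.40 mm

Osteg: 1250 Gt = 1.250×10^15 kg; dividing by ρ_w = 1 g cm⁻³ = 1000 kg m⁻³ gives 1.250×10^12 m³ of water.
Spread over 3.68×10^14 m² of ocean, Δh = 1.250×10^12 / 3.68×10^14 = 3.40×10^-3 m = 3.40 mm.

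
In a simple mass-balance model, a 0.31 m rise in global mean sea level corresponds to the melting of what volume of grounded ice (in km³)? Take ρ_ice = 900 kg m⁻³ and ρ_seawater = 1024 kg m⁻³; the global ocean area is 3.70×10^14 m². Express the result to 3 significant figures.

Required water volume = Δh × A = 0.31 m × 3.70×10^14 m² = 1.147×10^14 m³ = 1.147×10^5 km³.
Ice volume = water volume × ρ_w/ρ_ice = 1.147×10^5 × 1024/900 = 1.31×10^5 km³.

≈ 1.31×10^5 km³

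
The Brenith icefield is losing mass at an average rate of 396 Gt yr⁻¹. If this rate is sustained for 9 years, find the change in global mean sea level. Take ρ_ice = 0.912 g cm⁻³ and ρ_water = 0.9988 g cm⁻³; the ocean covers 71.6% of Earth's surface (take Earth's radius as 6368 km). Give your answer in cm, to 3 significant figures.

Total mass lost = 396 Gt/yr × 9 yr = 3564 Gt = 3.564×10^15 kg.
ρ_w = 0.9988 g cm⁻³ = 998.8 kg m⁻³, so water volume = 3.564×10^15 / 998.8 = 3.568×10^12 m³.
Δh = 3.568×10^12 / 3.65×10^14 = 9.78×10^-3 m = 0.978 cm.

≈ 0.978 cm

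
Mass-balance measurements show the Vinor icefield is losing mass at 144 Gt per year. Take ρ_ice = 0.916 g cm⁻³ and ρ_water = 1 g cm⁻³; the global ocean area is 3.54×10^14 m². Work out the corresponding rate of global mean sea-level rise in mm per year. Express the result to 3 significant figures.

ρ_w = 1 g cm⁻³ = 1000 kg m⁻³. Annual water volume added = 144 Gt / ρ_w = 1.440×10^14 kg / 1000 kg m⁻³ = 1.440×10^11 m³.
Δh per year = 1.440×10^11 / 3.54×10^14 = 4.07×10^-4 m = 0.407 mm.

≈ 0.407 mm/yr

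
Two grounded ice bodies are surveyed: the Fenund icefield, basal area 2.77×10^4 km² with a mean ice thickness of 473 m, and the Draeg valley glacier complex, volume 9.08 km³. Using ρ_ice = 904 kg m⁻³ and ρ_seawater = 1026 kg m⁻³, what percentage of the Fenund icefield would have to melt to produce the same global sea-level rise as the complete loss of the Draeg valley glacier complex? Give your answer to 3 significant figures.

≈ 0.0693 %

Equal sea-level rise means equal mass of meltwater, i.e. equal mass of ice lost.
Ice mass of Draeg: 8.208×10^12 kg; ice mass of Fenund: 1.184×10^16 kg.
Fraction required = 8.208×10^12 / 1.184×10^16 = 6.93×10^-4 → 0.0693 %.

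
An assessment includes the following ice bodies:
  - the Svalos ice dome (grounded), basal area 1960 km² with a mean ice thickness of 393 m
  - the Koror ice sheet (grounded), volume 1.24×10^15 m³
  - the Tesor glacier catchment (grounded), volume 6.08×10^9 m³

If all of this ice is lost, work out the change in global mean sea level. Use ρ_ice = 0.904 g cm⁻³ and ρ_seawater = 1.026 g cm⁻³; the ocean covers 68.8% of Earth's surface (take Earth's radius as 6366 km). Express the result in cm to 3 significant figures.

Svalos: ice volume = 1960 km² × 393 m = 770.3 km³; 770.3 × (904/1026) = 678.7 km³ of water.
Koror: 1.24×10^15 m³ × (904/1026) = 1.093×10^15 m³ of water.
Tesor: 6.08×10^9 m³ × (904/1026) = 5.357×10^9 m³ of water.
Total added water ≈ 1.093×10^15 m³ over 3.50×10^14 m² → Δh = 3.12 m = 312 cm.

≈ 312 cm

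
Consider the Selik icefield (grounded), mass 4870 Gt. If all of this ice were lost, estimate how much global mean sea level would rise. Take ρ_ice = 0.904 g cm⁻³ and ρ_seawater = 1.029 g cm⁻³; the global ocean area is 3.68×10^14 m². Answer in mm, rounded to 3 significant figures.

Selik: 4870 Gt = 4.870×10^15 kg; dividing by ρ_w = 1.029 g cm⁻³ = 1029 kg m⁻³ gives 4.733×10^12 m³ of water.
Spread over 3.68×10^14 m² of ocean, Δh = 4.733×10^12 / 3.68×10^14 = 0.0129 m = 12.9 mm.

≈ 12.9 mm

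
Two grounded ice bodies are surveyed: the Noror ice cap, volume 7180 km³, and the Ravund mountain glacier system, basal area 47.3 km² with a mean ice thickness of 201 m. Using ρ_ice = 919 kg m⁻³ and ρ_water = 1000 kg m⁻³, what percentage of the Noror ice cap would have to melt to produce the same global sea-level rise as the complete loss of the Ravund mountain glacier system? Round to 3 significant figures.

≈ 0.132 %

Equal sea-level rise means equal mass of meltwater, i.e. equal mass of ice lost.
Ice mass of Ravund: 8.737×10^12 kg; ice mass of Noror: 6.598×10^15 kg.
Fraction required = 8.737×10^12 / 6.598×10^15 = 1.32×10^-3 → 0.132 %.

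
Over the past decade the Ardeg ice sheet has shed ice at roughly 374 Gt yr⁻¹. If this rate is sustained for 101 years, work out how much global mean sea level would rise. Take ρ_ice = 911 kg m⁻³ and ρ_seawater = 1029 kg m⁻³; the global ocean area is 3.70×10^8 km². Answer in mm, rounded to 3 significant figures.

Total mass lost = 374 Gt/yr × 101 yr = 3.777×10^4 Gt = 3.777×10^16 kg.
ρ_w = 1029 kg m⁻³, so water volume = 3.777×10^16 / 1029 = 3.671×10^13 m³.
Δh = 3.671×10^13 / 3.70×10^14 = 0.0992 m = 99.2 mm.

≈ 99.2 mm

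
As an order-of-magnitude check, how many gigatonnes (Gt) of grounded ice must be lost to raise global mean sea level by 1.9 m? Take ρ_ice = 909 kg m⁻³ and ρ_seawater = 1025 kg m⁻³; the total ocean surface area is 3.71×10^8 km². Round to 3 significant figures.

≈ 7.23×10^5 Gt

Required water volume = Δh × A = 1.9 m × 3.71×10^14 m² = 7.049×10^14 m³.
ρ_w = 1025 kg m⁻³, so the mass of water = 7.049×10^14 m³ × 1025 kg m⁻³ = 7.225×10^17 kg = 7.23×10^5 Gt (and the same mass of ice, by conservation).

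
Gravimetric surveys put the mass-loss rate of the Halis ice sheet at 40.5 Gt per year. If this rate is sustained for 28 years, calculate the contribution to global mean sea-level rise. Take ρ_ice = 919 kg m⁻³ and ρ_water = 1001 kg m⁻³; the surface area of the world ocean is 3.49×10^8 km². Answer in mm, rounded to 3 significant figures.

≈ 3.25 mm

Total mass lost = 40.5 Gt/yr × 28 yr = 1134 Gt = 1.134×10^15 kg.
ρ_w = 1001 kg m⁻³, so water volume = 1.134×10^15 / 1001 = 1.133×10^12 m³.
Δh = 1.133×10^12 / 3.49×10^14 = 3.25×10^-3 m = 3.25 mm.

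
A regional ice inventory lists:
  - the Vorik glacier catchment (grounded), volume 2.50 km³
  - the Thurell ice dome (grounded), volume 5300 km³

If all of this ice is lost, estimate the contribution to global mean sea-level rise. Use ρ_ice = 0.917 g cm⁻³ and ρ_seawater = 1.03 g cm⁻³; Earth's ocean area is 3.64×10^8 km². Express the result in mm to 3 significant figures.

≈ 13.0 mm

Vorik: 2.50 km³ × (917/1030) = 2.226 km³ of water.
Thurell: 5300 km³ × (917/1030) = 4719 km³ of water.
Total added water ≈ 4.721×10^12 m³ over 3.64×10^14 m² → Δh = 0.0130 m = 13.0 mm.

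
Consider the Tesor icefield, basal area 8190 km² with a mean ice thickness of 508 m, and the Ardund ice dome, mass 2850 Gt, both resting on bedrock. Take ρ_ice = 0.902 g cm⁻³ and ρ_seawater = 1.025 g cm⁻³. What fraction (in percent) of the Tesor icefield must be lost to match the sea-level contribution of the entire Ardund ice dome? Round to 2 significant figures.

Equal sea-level rise means equal mass of meltwater, i.e. equal mass of ice lost.
Ice mass of Ardund: 2.850×10^15 kg; ice mass of Tesor: 3.753×10^15 kg.
Fraction required = 2.850×10^15 / 3.753×10^15 = 0.759 → 76 %.

≈ 76 %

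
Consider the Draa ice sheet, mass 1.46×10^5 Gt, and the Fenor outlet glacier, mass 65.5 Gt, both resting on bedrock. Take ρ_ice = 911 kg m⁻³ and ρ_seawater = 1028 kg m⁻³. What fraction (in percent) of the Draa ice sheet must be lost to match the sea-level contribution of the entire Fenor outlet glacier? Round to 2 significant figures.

Equal sea-level rise means equal mass of meltwater, i.e. equal mass of ice lost.
Ice mass of Fenor: 6.550×10^13 kg; ice mass of Draa: 1.460×10^17 kg.
Fraction required = 6.550×10^13 / 1.460×10^17 = 4.49×10^-4 → 0.045 %.

≈ 0.045 %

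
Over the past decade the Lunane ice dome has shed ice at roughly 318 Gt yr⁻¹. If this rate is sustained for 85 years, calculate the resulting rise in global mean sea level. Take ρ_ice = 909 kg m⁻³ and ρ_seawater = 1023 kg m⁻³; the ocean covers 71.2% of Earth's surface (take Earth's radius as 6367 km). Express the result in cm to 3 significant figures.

≈ 7.28 cm

Total mass lost = 318 Gt/yr × 85 yr = 2.703×10^4 Gt = 2.703×10^16 kg.
ρ_w = 1023 kg m⁻³, so water volume = 2.703×10^16 / 1023 = 2.642×10^13 m³.
Δh = 2.642×10^13 / 3.63×10^14 = 0.0728 m = 7.28 cm.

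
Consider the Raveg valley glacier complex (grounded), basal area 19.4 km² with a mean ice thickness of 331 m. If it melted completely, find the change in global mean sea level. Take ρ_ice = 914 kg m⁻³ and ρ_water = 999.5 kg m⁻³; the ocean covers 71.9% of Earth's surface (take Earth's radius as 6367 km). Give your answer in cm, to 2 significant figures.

Raveg: ice volume = 19.4 km² × 331 m = 6.421 km³; 6.421 × (914/999.5) = 5.872 km³ of water.
Spread over 3.66×10^14 m² of ocean, Δh = 5.872×10^9 / 3.66×10^14 = 1.60×10^-5 m = 1.6×10^-3 cm.

≈ 1.6×10^-3 cm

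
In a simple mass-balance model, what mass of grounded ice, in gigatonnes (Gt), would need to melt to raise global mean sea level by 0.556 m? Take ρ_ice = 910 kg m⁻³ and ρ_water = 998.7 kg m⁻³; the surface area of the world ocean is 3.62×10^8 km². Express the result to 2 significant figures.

Required water volume = Δh × A = 0.556 m × 3.62×10^14 m² = 2.013×10^14 m³.
ρ_w = 998.7 kg m⁻³, so the mass of water = 2.013×10^14 m³ × 998.7 kg m⁻³ = 2.010×10^17 kg = 2.0×10^5 Gt (and the same mass of ice, by conservation).

≈ 2.0×10^5 Gt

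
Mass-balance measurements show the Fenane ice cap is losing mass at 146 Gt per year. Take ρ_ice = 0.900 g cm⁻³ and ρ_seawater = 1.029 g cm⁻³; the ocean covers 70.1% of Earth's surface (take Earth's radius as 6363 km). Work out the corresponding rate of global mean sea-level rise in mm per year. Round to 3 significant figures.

ρ_w = 1.029 g cm⁻³ = 1029 kg m⁻³. Annual water volume added = 146 Gt / ρ_w = 1.460×10^14 kg / 1029 kg m⁻³ = 1.419×10^11 m³.
Δh per year = 1.419×10^11 / 3.57×10^14 = 3.98×10^-4 m = 0.398 mm.

≈ 0.398 mm/yr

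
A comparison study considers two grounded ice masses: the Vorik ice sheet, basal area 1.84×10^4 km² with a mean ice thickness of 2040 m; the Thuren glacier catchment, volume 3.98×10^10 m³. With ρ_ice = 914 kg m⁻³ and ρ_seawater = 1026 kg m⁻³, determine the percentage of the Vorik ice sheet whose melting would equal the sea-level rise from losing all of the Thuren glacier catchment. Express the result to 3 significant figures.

≈ 0.106 %

Equal sea-level rise means equal mass of meltwater, i.e. equal mass of ice lost.
Ice mass of Thuren: 3.638×10^13 kg; ice mass of Vorik: 3.431×10^16 kg.
Fraction required = 3.638×10^13 / 3.431×10^16 = 1.06×10^-3 → 0.106 %.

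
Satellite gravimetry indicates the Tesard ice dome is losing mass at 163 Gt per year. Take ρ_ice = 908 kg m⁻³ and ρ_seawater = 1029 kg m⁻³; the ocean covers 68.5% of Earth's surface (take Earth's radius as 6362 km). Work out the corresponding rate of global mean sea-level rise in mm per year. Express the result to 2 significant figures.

ρ_w = 1029 kg m⁻³. Annual water volume added = 163 Gt / ρ_w = 1.630×10^14 kg / 1029 kg m⁻³ = 1.584×10^11 m³.
Δh per year = 1.584×10^11 / 3.48×10^14 = 4.55×10^-4 m = 0.45 mm.

≈ 0.45 mm/yr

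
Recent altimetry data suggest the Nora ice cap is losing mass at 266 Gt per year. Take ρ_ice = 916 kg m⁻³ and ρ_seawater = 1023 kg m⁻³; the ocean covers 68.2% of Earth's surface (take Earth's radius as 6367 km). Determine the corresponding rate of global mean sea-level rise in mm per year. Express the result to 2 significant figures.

≈ 0.75 mm/yr

ρ_w = 1023 kg m⁻³. Annual water volume added = 266 Gt / ρ_w = 2.660×10^14 kg / 1023 kg m⁻³ = 2.600×10^11 m³.
Δh per year = 2.600×10^11 / 3.47×10^14 = 7.48×10^-4 m = 0.75 mm.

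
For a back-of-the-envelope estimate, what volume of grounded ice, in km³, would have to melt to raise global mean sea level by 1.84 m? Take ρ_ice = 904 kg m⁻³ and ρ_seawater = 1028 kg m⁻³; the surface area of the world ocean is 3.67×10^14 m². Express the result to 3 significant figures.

≈ 7.68×10^5 km³

Required water volume = Δh × A = 1.84 m × 3.67×10^14 m² = 6.753×10^14 m³ = 6.753×10^5 km³.
Ice volume = water volume × ρ_w/ρ_ice = 6.753×10^5 × 1028/904 = 7.68×10^5 km³.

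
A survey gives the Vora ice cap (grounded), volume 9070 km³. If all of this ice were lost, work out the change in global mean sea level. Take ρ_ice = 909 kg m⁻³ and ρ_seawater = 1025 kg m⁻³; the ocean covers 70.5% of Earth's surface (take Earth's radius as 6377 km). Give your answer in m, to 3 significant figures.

Vora: 9070 km³ × (909/1025) = 8044 km³ of water.
Spread over 3.60×10^14 m² of ocean, Δh = 8.044×10^12 / 3.60×10^14 = 0.0223 m.

≈ 0.0223 m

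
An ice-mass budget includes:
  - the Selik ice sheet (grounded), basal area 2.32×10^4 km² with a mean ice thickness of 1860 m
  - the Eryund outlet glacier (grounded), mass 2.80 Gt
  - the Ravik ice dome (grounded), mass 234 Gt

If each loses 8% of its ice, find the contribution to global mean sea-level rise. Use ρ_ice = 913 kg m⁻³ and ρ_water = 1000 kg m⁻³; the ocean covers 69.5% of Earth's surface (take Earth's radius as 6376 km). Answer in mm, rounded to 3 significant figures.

≈ 8.93 mm

Selik: ice volume = 2.32×10^4 km² × 1860 m = 4.315×10^4 km³; 0.08 × 4.315×10^4 × (913/1000) = 3152 km³ of water.
Eryund: 0.08 × 2.80 Gt = 2.240×10^11 kg; dividing by ρ_w = 1000 kg m⁻³ gives 2.240×10^8 m³ of water.
Ravik: 0.08 × 234 Gt = 1.872×10^13 kg; dividing by ρ_w = 1000 kg m⁻³ gives 1.872×10^10 m³ of water.
Total added water ≈ 3.171×10^12 m³ over 3.55×10^14 m² → Δh = 8.93×10^-3 m = 8.93 mm.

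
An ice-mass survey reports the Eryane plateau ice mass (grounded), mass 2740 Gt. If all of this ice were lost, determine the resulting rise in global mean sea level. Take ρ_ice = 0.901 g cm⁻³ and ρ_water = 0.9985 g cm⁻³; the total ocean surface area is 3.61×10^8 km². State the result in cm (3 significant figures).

Eryane: 2740 Gt = 2.740×10^15 kg; dividing by ρ_w = 0.9985 g cm⁻³ = 998.5 kg m⁻³ gives 2.744×10^12 m³ of water.
Spread over 3.61×10^14 m² of ocean, Δh = 2.744×10^12 / 3.61×10^14 = 7.60×10^-3 m = 0.760 cm.

≈ 0.760 cm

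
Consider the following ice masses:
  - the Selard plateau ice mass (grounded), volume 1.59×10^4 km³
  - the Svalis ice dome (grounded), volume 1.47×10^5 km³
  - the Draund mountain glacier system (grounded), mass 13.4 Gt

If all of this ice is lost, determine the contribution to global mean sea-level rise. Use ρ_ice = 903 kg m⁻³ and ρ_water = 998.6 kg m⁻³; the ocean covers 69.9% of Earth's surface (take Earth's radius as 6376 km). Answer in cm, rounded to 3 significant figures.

Selard: 1.59×10^4 km³ × (903/998.6) = 1.438×10^4 km³ of water.
Svalis: 1.47×10^5 km³ × (903/998.6) = 1.329×10^5 km³ of water.
Draund: 13.4 Gt = 1.340×10^13 kg; dividing by ρ_w = 998.6 kg m⁻³ gives 1.342×10^10 m³ of water.
Total added water ≈ 1.473×10^14 m³ over 3.57×10^14 m² → Δh = 0.413 m = 41.3 cm.

≈ 41.3 cm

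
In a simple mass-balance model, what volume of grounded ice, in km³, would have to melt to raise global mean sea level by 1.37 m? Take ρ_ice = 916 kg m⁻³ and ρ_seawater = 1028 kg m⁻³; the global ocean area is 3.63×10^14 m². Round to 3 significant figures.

Required water volume = Δh × A = 1.37 m × 3.63×10^14 m² = 4.973×10^14 m³ = 4.973×10^5 km³.
Ice volume = water volume × ρ_w/ρ_ice = 4.973×10^5 × 1028/916 = 5.58×10^5 km³.

≈ 5.58×10^5 km³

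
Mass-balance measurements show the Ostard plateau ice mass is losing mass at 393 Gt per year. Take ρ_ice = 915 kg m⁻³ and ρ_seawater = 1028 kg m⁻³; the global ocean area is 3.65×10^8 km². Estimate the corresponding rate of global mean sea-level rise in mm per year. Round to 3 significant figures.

ρ_w = 1028 kg m⁻³. Annual water volume added = 393 Gt / ρ_w = 3.930×10^14 kg / 1028 kg m⁻³ = 3.823×10^11 m³.
Δh per year = 3.823×10^11 / 3.65×10^14 = 1.05×10^-3 m = 1.05 mm.

≈ 1.05 mm/yr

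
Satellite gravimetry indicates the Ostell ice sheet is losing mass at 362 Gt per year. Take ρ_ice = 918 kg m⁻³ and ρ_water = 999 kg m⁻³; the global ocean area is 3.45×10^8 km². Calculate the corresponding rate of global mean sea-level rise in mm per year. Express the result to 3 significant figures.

≈ 1.05 mm/yr

ρ_w = 999 kg m⁻³. Annual water volume added = 362 Gt / ρ_w = 3.620×10^14 kg / 999 kg m⁻³ = 3.624×10^11 m³.
Δh per year = 3.624×10^11 / 3.45×10^14 = 1.05×10^-3 m = 1.05 mm.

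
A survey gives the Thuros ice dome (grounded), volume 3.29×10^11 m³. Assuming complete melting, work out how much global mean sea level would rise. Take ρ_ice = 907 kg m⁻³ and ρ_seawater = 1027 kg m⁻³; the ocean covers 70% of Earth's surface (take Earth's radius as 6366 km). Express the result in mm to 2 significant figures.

≈ 0.82 mm

Thuros: 3.29×10^11 m³ × (907/1027) = 2.906×10^11 m³ of water.
Spread over 3.56×10^14 m² of ocean, Δh = 2.906×10^11 / 3.56×10^14 = 8.15×10^-4 m = 0.82 mm.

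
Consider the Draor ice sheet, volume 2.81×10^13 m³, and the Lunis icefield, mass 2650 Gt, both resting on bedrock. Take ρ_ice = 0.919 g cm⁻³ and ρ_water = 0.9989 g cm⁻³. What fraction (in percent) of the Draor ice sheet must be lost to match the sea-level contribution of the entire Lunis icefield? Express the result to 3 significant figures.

Equal sea-level rise means equal mass of meltwater, i.e. equal mass of ice lost.
Ice mass of Lunis: 2.650×10^15 kg; ice mass of Draor: 2.582×10^16 kg.
Fraction required = 2.650×10^15 / 2.582×10^16 = 0.103 → 10.3 %.

≈ 10.3 %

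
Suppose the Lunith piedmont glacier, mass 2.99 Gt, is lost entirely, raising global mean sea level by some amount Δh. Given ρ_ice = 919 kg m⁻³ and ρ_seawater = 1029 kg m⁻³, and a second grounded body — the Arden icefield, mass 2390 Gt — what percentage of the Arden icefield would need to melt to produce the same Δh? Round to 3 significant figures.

Equal sea-level rise means equal mass of meltwater, i.e. equal mass of ice lost.
Ice mass of Lunith: 2.990×10^12 kg; ice mass of Arden: 2.390×10^15 kg.
Fraction required = 2.990×10^12 / 2.390×10^15 = 1.25×10^-3 → 0.125 %.

≈ 0.125 %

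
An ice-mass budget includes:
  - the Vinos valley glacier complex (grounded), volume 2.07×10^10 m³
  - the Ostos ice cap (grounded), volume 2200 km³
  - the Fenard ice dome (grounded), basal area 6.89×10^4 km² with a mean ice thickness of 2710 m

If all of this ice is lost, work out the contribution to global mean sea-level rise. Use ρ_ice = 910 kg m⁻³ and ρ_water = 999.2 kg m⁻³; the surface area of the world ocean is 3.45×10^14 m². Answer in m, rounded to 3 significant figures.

≈ 0.499 m

Vinos: 2.07×10^10 m³ × (910/999.2) = 1.885×10^10 m³ of water.
Ostos: 2200 km³ × (910/999.2) = 2004 km³ of water.
Fenard: ice volume = 6.89×10^4 km² × 2710 m = 1.867×10^5 km³; 1.867×10^5 × (910/999.2) = 1.701×10^5 km³ of water.
Total added water ≈ 1.721×10^14 m³ over 3.45×10^14 m² → Δh = 0.499 m.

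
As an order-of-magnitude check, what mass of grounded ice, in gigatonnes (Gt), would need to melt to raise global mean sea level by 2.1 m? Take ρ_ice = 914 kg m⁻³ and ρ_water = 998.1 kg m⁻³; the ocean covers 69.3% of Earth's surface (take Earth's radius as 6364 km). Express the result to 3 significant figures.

≈ 7.39×10^5 Gt

Required water volume = Δh × A = 2.1 m × 3.53×10^14 m² = 7.407×10^14 m³.
ρ_w = 998.1 kg m⁻³, so the mass of water = 7.407×10^14 m³ × 998.1 kg m⁻³ = 7.393×10^17 kg = 7.39×10^5 Gt (and the same mass of ice, by conservation).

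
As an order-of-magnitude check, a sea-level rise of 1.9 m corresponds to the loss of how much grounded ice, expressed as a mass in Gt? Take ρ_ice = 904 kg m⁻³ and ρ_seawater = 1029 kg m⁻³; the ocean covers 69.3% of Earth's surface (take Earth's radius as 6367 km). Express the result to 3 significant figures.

Required water volume = Δh × A = 1.9 m × 3.53×10^14 m² = 6.708×10^14 m³.
ρ_w = 1029 kg m⁻³, so the mass of water = 6.708×10^14 m³ × 1029 kg m⁻³ = 6.902×10^17 kg = 6.90×10^5 Gt (and the same mass of ice, by conservation).

≈ 6.90×10^5 Gt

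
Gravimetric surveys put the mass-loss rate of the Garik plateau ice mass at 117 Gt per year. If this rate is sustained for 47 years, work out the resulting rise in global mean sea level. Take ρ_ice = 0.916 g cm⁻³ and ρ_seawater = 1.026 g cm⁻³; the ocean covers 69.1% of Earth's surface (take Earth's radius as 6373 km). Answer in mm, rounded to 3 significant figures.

≈ 15.2 mm

Total mass lost = 117 Gt/yr × 47 yr = 5499 Gt = 5.499×10^15 kg.
ρ_w = 1.026 g cm⁻³ = 1026 kg m⁻³, so water volume = 5.499×10^15 / 1026 = 5.360×10^12 m³.
Δh = 5.360×10^12 / 3.53×10^14 = 0.0152 m = 15.2 mm.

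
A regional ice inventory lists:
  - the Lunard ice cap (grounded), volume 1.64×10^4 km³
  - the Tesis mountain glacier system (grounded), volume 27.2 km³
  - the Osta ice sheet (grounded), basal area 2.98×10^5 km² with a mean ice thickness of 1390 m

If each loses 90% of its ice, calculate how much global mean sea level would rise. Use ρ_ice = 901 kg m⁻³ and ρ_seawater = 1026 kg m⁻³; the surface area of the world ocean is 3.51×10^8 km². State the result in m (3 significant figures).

≈ 0.970 m

Lunard: 0.9 × 1.64×10^4 km³ × (901/1026) = 1.296×10^4 km³ of water.
Tesis: 0.9 × 27.2 km³ × (901/1026) = 21.50 km³ of water.
Osta: ice volume = 2.98×10^5 km² × 1390 m = 4.142×10^5 km³; 0.9 × 4.142×10^5 × (901/1026) = 3.274×10^5 km³ of water.
Total added water ≈ 3.404×10^14 m³ over 3.51×10^14 m² → Δh = 0.970 m.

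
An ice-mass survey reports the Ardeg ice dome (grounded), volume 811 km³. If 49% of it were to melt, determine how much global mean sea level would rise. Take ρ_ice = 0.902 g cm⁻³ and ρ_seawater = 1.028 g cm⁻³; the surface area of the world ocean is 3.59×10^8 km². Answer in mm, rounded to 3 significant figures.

Ardeg: 0.49 × 811 km³ × (902/1028) = 348.7 km³ of water.
Spread over 3.59×10^14 m² of ocean, Δh = 3.487×10^11 / 3.59×10^14 = 9.71×10^-4 m = 0.971 mm.

≈ 0.971 mm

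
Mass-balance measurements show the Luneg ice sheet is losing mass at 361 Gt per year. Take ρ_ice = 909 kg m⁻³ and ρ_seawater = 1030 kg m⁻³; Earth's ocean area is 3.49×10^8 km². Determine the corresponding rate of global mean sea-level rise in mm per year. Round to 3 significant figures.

ρ_w = 1030 kg m⁻³. Annual water volume added = 361 Gt / ρ_w = 3.610×10^14 kg / 1030 kg m⁻³ = 3.505×10^11 m³.
Δh per year = 3.505×10^11 / 3.49×10^14 = 1.00×10^-3 m = 1.00 mm.

≈ 1.00 mm/yr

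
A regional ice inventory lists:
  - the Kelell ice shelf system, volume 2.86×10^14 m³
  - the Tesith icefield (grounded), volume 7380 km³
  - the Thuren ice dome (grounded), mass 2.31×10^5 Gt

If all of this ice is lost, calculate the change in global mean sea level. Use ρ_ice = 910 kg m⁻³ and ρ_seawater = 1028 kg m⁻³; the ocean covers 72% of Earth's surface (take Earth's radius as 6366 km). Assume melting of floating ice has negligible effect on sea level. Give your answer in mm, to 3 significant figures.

The Kelell ice shelf system is floating and already displaces its own weight of water, so its melt adds essentially nothing to sea level.
Tesith: 7380 km³ × (910/1028) = 6533 km³ of water.
Thuren: 2.31×10^5 Gt = 2.310×10^17 kg; dividing by ρ_w = 1028 kg m⁻³ gives 2.247×10^14 m³ of water.
Total added water ≈ 2.312×10^14 m³ over 3.67×10^14 m² → Δh = 0.631 m = 631 mm.

≈ 631 mm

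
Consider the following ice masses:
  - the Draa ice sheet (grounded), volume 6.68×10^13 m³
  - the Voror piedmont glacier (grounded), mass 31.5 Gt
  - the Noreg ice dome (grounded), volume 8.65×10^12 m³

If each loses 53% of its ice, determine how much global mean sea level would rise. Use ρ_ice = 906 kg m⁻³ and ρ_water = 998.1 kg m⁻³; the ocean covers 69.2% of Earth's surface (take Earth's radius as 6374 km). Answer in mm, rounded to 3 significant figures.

Draa: 0.53 × 6.68×10^13 m³ × (906/998.1) = 3.214×10^13 m³ of water.
Voror: 0.53 × 31.5 Gt = 1.670×10^13 kg; dividing by ρ_w = 998.1 kg m⁻³ gives 1.673×10^10 m³ of water.
Noreg: 0.53 × 8.65×10^12 m³ × (906/998.1) = 4.161×10^12 m³ of water.
Total added water ≈ 3.632×10^13 m³ over 3.53×10^14 m² → Δh = 0.103 m = 103 mm.

≈ 103 mm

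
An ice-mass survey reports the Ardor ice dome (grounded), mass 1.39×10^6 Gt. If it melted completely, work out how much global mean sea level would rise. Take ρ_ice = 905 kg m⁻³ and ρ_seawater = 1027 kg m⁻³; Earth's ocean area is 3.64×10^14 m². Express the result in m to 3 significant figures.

≈ 3.72 m

Ardor: 1.39×10^6 Gt = 1.390×10^18 kg; dividing by ρ_w = 1027 kg m⁻³ gives 1.353×10^15 m³ of water.
Spread over 3.64×10^14 m² of ocean, Δh = 1.353×10^15 / 3.64×10^14 = 3.72 m.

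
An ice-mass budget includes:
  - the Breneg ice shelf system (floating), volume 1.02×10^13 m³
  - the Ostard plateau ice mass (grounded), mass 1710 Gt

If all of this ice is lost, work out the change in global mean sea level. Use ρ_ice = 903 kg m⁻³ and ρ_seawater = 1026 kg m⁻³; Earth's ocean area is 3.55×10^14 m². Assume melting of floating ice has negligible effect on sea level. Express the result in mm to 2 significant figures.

The Breneg ice shelf system is floating and already displaces its own weight of water, so its melt adds essentially nothing to sea level.
Ostard: 1710 Gt = 1.710×10^15 kg; dividing by ρ_w = 1026 kg m⁻³ gives 1.667×10^12 m³ of water.
Total added water ≈ 1.667×10^12 m³ over 3.55×10^14 m² → Δh = 4.69×10^-3 m = 4.7 mm.

≈ 4.7 mm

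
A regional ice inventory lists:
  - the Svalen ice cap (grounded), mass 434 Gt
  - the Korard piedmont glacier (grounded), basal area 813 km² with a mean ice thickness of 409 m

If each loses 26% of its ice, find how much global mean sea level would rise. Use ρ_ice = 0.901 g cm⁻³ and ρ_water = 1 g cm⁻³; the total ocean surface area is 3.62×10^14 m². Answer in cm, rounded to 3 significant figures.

≈ 0.0527 cm

Svalen: 0.26 × 434 Gt = 1.128×10^14 kg; dividing by ρ_w = 1 g cm⁻³ = 1000 kg m⁻³ gives 1.128×10^11 m³ of water.
Korard: ice volume = 813 km² × 409 m = 332.5 km³; 0.26 × 332.5 × (901/1000) = 77.90 km³ of water.
Total added water ≈ 1.907×10^11 m³ over 3.62×10^14 m² → Δh = 5.27×10^-4 m = 0.0527 cm.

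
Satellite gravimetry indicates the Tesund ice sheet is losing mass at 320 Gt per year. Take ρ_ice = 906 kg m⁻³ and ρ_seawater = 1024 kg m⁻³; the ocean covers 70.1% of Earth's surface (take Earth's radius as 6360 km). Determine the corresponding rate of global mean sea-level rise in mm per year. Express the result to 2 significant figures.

ρ_w = 1024 kg m⁻³. Annual water volume added = 320 Gt / ρ_w = 3.200×10^14 kg / 1024 kg m⁻³ = 3.125×10^11 m³.
Δh per year = 3.125×10^11 / 3.56×10^14 = 8.77×10^-4 m = 0.88 mm.

≈ 0.88 mm/yr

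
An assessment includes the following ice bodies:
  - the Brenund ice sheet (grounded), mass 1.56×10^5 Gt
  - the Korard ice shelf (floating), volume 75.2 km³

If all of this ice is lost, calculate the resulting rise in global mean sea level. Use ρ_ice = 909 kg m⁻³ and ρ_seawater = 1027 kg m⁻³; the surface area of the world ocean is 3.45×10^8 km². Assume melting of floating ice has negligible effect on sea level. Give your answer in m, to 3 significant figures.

Brenund: 1.56×10^5 Gt = 1.560×10^17 kg; dividing by ρ_w = 1027 kg m⁻³ gives 1.519×10^14 m³ of water.
The Korard ice shelf is floating and already displaces its own weight of water, so its melt adds essentially nothing to sea level.
Total added water ≈ 1.519×10^14 m³ over 3.45×10^14 m² → Δh = 0.440 m.

≈ 0.440 m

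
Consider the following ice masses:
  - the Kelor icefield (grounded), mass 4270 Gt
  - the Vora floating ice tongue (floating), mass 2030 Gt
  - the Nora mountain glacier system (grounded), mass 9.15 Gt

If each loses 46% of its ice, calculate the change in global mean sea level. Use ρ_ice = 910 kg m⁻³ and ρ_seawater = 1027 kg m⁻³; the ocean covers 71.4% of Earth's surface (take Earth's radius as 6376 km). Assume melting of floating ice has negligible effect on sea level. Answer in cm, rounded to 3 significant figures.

Kelor: 0.46 × 4270 Gt = 1.964×10^15 kg; dividing by ρ_w = 1027 kg m⁻³ gives 1.913×10^12 m³ of water.
The Vora floating ice tongue is floating and already displaces its own weight of water, so its melt adds essentially nothing to sea level.
Nora: 0.46 × 9.15 Gt = 4.209×10^12 kg; dividing by ρ_w = 1027 kg m⁻³ gives 4.098×10^9 m³ of water.
Total added water ≈ 1.917×10^12 m³ over 3.65×10^14 m² → Δh = 5.25×10^-3 m = 0.525 cm.

≈ 0.525 cm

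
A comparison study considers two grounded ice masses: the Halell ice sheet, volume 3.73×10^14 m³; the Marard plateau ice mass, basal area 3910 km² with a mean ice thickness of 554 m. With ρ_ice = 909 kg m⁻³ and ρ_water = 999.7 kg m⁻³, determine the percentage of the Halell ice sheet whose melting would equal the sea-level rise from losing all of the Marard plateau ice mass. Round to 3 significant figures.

Equal sea-level rise means equal mass of meltwater, i.e. equal mass of ice lost.
Ice mass of Marard: 1.969×10^15 kg; ice mass of Halell: 3.391×10^17 kg.
Fraction required = 1.969×10^15 / 3.391×10^17 = 5.81×10^-3 → 0.581 %.

≈ 0.581 %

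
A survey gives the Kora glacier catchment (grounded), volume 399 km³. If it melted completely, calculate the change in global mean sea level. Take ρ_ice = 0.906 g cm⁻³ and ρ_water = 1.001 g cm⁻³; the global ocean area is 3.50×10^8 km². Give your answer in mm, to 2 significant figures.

Kora: 399 km³ × (906/1001) = 361.1 km³ of water.
Spread over 3.50×10^14 m² of ocean, Δh = 3.611×10^11 / 3.50×10^14 = 1.03×10^-3 m = 1.0 mm.

≈ 1.0 mm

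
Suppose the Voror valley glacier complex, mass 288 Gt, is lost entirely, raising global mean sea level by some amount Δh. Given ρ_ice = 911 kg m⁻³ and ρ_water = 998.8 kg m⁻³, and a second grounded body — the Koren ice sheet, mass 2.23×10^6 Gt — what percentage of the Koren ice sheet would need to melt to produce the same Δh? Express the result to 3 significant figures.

≈ 0.0129 %

Equal sea-level rise means equal mass of meltwater, i.e. equal mass of ice lost.
Ice mass of Voror: 2.880×10^14 kg; ice mass of Koren: 2.230×10^18 kg.
Fraction required = 2.880×10^14 / 2.230×10^18 = 1.29×10^-4 → 0.0129 %.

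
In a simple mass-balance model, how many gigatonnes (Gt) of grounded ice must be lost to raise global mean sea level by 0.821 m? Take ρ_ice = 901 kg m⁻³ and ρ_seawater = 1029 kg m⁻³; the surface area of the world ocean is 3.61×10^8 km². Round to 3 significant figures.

≈ 3.05×10^5 Gt

Required water volume = Δh × A = 0.821 m × 3.61×10^14 m² = 2.964×10^14 m³.
ρ_w = 1029 kg m⁻³, so the mass of water = 2.964×10^14 m³ × 1029 kg m⁻³ = 3.050×10^17 kg = 3.05×10^5 Gt (and the same mass of ice, by conservation).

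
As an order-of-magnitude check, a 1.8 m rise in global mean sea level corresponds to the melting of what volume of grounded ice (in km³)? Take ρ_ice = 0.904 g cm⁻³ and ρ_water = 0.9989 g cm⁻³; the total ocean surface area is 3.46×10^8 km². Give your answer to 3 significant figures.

Required water volume = Δh × A = 1.8 m × 3.46×10^14 m² = 6.228×10^14 m³ = 6.228×10^5 km³.
Ice volume = water volume × ρ_w/ρ_ice = 6.228×10^5 × 998.9/904 = 6.88×10^5 km³.

≈ 6.88×10^5 km³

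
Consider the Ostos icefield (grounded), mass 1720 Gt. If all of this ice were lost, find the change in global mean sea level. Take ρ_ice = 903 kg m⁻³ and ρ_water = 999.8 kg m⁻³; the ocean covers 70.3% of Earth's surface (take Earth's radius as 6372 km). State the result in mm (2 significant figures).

Ostos: 1720 Gt = 1.720×10^15 kg; dividing by ρ_w = 999.8 kg m⁻³ gives 1.720×10^12 m³ of water.
Spread over 3.59×10^14 m² of ocean, Δh = 1.720×10^12 / 3.59×10^14 = 4.80×10^-3 m = 4.8 mm.

≈ 4.8 mm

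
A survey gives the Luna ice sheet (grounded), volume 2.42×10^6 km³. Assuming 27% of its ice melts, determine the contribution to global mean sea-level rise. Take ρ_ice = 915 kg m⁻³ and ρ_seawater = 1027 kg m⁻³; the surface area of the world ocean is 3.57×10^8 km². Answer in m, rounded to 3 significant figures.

Luna: 0.27 × 2.42×10^6 km³ × (915/1027) = 5.821×10^5 km³ of water.
Spread over 3.57×10^14 m² of ocean, Δh = 5.821×10^14 / 3.57×10^14 = 1.63 m.

≈ 1.63 m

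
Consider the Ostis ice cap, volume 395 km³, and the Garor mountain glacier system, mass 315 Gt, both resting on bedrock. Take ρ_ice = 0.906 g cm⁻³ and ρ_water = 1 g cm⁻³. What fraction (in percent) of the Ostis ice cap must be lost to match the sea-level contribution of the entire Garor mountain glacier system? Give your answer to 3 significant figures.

≈ 88.0 %

Equal sea-level rise means equal mass of meltwater, i.e. equal mass of ice lost.
Ice mass of Garor: 3.150×10^14 kg; ice mass of Ostis: 3.579×10^14 kg.
Fraction required = 3.150×10^14 / 3.579×10^14 = 0.880 → 88.0 %.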